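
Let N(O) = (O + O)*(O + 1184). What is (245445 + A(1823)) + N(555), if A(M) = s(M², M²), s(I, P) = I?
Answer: 5499064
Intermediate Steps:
A(M) = M²
N(O) = 2*O*(1184 + O) (N(O) = (2*O)*(1184 + O) = 2*O*(1184 + O))
(245445 + A(1823)) + N(555) = (245445 + 1823²) + 2*555*(1184 + 555) = (245445 + 3323329) + 2*555*1739 = 3568774 + 1930290 = 5499064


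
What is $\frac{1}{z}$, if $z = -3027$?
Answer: $- \frac{1}{3027} \approx -0.00033036$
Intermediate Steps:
$\frac{1}{z} = \frac{1}{-3027} = - \frac{1}{3027}$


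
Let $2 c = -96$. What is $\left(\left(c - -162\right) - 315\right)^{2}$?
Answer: $40401$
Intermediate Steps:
$c = -48$ ($c = \frac{1}{2} \left(-96\right) = -48$)
$\left(\left(c - -162\right) - 315\right)^{2} = \left(\left(-48 - -162\right) - 315\right)^{2} = \left(\left(-48 + 162\right) - 315\right)^{2} = \left(114 - 315\right)^{2} = \left(-201\right)^{2} = 40401$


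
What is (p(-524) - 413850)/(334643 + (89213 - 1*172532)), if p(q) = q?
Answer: -207187/125662 ≈ -1.6488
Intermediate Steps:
(p(-524) - 413850)/(334643 + (89213 - 1*172532)) = (-524 - 413850)/(334643 + (89213 - 1*172532)) = -414374/(334643 + (89213 - 172532)) = -414374/(334643 - 83319) = -414374/251324 = -414374*1/251324 = -207187/125662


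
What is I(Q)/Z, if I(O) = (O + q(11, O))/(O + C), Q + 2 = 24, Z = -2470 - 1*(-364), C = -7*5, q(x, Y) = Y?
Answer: 22/13689 ≈ 0.0016071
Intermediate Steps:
C = -35
Z = -2106 (Z = -2470 + 364 = -2106)
Q = 22 (Q = -2 + 24 = 22)
I(O) = 2*O/(-35 + O) (I(O) = (O + O)/(O - 35) = (2*O)/(-35 + O) = 2*O/(-35 + O))
I(Q)/Z = (2*22/(-35 + 22))/(-2106) = (2*22/(-13))*(-1/2106) = (2*22*(-1/13))*(-1/2106) = -44/13*(-1/2106) = 22/13689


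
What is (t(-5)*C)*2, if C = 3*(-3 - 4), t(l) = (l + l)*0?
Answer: 0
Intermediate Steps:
t(l) = 0 (t(l) = (2*l)*0 = 0)
C = -21 (C = 3*(-7) = -21)
(t(-5)*C)*2 = (0*(-21))*2 = 0*2 = 0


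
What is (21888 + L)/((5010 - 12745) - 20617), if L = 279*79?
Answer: -43929/28352 ≈ -1.5494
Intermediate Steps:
L = 22041
(21888 + L)/((5010 - 12745) - 20617) = (21888 + 22041)/((5010 - 12745) - 20617) = 43929/(-7735 - 20617) = 43929/(-28352) = 43929*(-1/28352) = -43929/28352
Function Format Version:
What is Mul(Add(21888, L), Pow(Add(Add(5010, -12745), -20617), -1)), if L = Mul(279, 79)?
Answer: Rational(-43929, 28352) ≈ -1.5494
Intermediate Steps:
L = 22041
Mul(Add(21888, L), Pow(Add(Add(5010, -12745), -20617), -1)) = Mul(Add(21888, 22041), Pow(Add(Add(5010, -12745), -20617), -1)) = Mul(43929, Pow(Add(-7735, -20617), -1)) = Mul(43929, Pow(-28352, -1)) = Mul(43929, Rational(-1, 28352)) = Rational(-43929, 28352)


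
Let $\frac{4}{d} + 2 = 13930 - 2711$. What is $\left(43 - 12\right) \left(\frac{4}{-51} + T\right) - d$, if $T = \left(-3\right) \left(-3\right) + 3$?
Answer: $\frac{23490868}{63563} \approx 369.57$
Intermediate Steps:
$T = 12$ ($T = 9 + 3 = 12$)
$d = \frac{4}{11217}$ ($d = \frac{4}{-2 + \left(13930 - 2711\right)} = \frac{4}{-2 + 11219} = \frac{4}{11217} \approx 0.0003566$)
$\left(43 - 12\right) \left(\frac{4}{-51} + T\right) - d = \left(43 - 12\right) \left(\frac{4}{-51} + 12\right) - \frac{4}{11217} = \left(43 - 12\right) \left(4 \left(- \frac{1}{51}\right) + 12\right) - \frac{4}{11217} = 31 \left(- \frac{4}{51} + 12\right) - \frac{4}{11217} = 31 \cdot \frac{608}{51} - \frac{4}{11217} = \frac{18848}{51} - \frac{4}{11217} = \frac{23490868}{63563}$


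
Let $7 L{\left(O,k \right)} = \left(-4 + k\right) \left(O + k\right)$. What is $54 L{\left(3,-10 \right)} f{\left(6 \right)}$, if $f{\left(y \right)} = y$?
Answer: $4536$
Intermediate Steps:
$L{\left(O,k \right)} = \frac{\left(-4 + k\right) \left(O + k\right)}{7}$
$54 L{\left(3,-10 \right)} f{\left(6 \right)} = 54 \left(\left(- \frac{4}{7}\right) 3 - - \frac{40}{7} + \frac{\left(-10\right)^{2}}{7} + \frac{1}{7} \cdot 3 \left(-10\right)\right) 6 = 54 \left(- \frac{12}{7} + \frac{40}{7} + \frac{1}{7} \cdot 100 - \frac{30}{7}\right) 6 = 54 \left(- \frac{12}{7} + \frac{40}{7} + \frac{100}{7} - \frac{30}{7}\right) 6 = 54 \cdot 14 \cdot 6 = 54 \cdot 84 = 4536$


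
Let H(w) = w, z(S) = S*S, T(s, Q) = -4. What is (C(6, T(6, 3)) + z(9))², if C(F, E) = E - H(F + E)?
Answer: 5625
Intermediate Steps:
z(S) = S²
C(F, E) = -F (C(F, E) = E - (F + E) = E - (E + F) = E + (-E - F) = -F)
(C(6, T(6, 3)) + z(9))² = (-1*6 + 9²)² = (-6 + 81)² = 75² = 5625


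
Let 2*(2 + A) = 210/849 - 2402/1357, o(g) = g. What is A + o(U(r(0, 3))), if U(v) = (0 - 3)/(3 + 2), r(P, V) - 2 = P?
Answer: -6454343/1920155 ≈ -3.3614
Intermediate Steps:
r(P, V) = 2 + P
U(v) = -3/5
A = -1060450/384031 (A = -2 + (210/849 - 2402/1357)/2 = -2 + (210*(1/849) - 2402*1/1357)/2 = -2 + (70/283 - 2402/1357)/2 = -2 + (1/2)*(-584776/384031) = -2 - 292388/384031 = -1060450/384031 ≈ -2.7614)
A + o(U(r(0, 3))) = -1060450/384031 - 3/5 = -6454343/1920155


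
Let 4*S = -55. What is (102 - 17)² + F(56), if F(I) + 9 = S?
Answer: 28809/4 ≈ 7202.3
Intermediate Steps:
S = -55/4 (S = (¼)*(-55) = -55/4 ≈ -13.750)
F(I) = -91/4 (F(I) = -9 - 55/4 = -91/4)
(102 - 17)² + F(56) = (102 - 17)² - 91/4 = 85² - 91/4 = 7225 - 91/4 = 28809/4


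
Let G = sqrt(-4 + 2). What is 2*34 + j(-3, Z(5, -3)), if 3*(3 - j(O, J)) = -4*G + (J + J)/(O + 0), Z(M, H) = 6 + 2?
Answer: 655/9 + 4*I*sqrt(2)/3 ≈ 72.778 + 1.8856*I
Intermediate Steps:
G = I*sqrt(2) (G = sqrt(-2) = I*sqrt(2) ≈ 1.4142*I)
Z(M, H) = 8
j(O, J) = 3 - 2*J/(3*O) + 4*I*sqrt(2)/3 (j(O, J) = 3 - (-4*I*sqrt(2) + (J + J)/(O + 0))/3 = 3 - (-4*I*sqrt(2) + (2*J)/O)/3 = 3 - (-4*I*sqrt(2) + 2*J/O)/3 = 3 + (-2*J/(3*O) + 4*I*sqrt(2)/3) = 3 - 2*J/(3*O) + 4*I*sqrt(2)/3)
2*34 + j(-3, Z(5, -3)) = 2*34 + (1/3)*(-2*8 - 3*(9 + 4*I*sqrt(2)))/(-3) = 68 + (1/3)*(-1/3)*(-16 + (-27 - 12*I*sqrt(2))) = 68 + (1/3)*(-1/3)*(-43 - 12*I*sqrt(2)) = 68 + (43/9 + 4*I*sqrt(2)/3) = 655/9 + 4*I*sqrt(2)/3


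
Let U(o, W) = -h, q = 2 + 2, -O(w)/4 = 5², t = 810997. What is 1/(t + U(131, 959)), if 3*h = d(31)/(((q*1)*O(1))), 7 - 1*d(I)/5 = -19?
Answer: 120/97319653 ≈ 1.2330e-6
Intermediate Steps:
O(w) = -100 (O(w) = -4*5² = -4*25 = -100)
d(I) = 130 (d(I) = 35 - 5*(-19) = 35 + 95 = 130)
q = 4
h = -13/120 (h = (130/(((4*1)*(-100))))/3 = (130/((4*(-100))))/3 = (130/(-400))/3 = (130*(-1/400))/3 = (⅓)*(-13/40) = -13/120 ≈ -0.10833)
U(o, W) = 13/120 (U(o, W) = -1*(-13/120) = 13/120)
1/(t + U(131, 959)) = 1/(810997 + 13/120) = 1/(97319653/120) = 120/97319653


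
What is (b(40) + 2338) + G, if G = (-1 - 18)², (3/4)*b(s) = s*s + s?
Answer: 14657/3 ≈ 4885.7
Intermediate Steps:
b(s) = 4*s/3 + 4*s²/3 (b(s) = 4*(s*s + s)/3 = 4*(s² + s)/3 = 4*(s + s²)/3 = 4*s/3 + 4*s²/3)
G = 361 (G = (-19)² = 361)
(b(40) + 2338) + G = ((4/3)*40*(1 + 40) + 2338) + 361 = ((4/3)*40*41 + 2338) + 361 = (6560/3 + 2338) + 361 = 13574/3 + 361 = 14657/3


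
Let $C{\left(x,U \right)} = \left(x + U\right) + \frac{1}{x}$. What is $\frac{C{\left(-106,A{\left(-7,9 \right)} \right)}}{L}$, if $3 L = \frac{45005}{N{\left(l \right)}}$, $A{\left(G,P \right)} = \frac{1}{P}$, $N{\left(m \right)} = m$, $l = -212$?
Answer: $\frac{202054}{135015} \approx 1.4965$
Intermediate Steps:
$L = - \frac{45005}{636}$ ($L = \frac{45005 \frac{1}{-212}}{3} = \frac{45005 \left(- \frac{1}{212}\right)}{3} = \frac{1}{3} \left(- \frac{45005}{212}\right) = - \frac{45005}{636} \approx -70.763$)
$C{\left(x,U \right)} = U + x + \frac{1}{x}$ ($C{\left(x,U \right)} = \left(U + x\right) + \frac{1}{x} = U + x + \frac{1}{x}$)
$\frac{C{\left(-106,A{\left(-7,9 \right)} \right)}}{L} = \frac{\frac{1}{9} - 106 + \frac{1}{-106}}{- \frac{45005}{636}} = \left(\frac{1}{9} - 106 - \frac{1}{106}\right) \left(- \frac{636}{45005}\right) = \left(- \frac{101027}{954}\right) \left(- \frac{636}{45005}\right) = \frac{202054}{135015}$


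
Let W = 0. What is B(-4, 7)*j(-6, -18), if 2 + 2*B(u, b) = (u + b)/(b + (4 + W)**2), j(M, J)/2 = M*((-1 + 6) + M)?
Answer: -258/23 ≈ -11.217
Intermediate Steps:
j(M, J) = 2*M*(5 + M) (j(M, J) = 2*(M*((-1 + 6) + M)) = 2*(M*(5 + M)) = 2*M*(5 + M))
B(u, b) = -1 + (b + u)/(2*(16 + b)) (B(u, b) = -1 + ((u + b)/(b + (4 + 0)**2))/2 = -1 + ((b + u)/(b + 4**2))/2 = -1 + ((b + u)/(b + 16))/2 = -1 + ((b + u)/(16 + b))/2 = -1 + (b + u)/(2*(16 + b)))
B(-4, 7)*j(-6, -18) = ((-32 - 4 - 1*7)/(2*(16 + 7)))*(2*(-6)*(5 - 6)) = ((1/2)*(-32 - 4 - 7)/23)*(2*(-6)*(-1)) = ((1/2)*(1/23)*(-43))*12 = -43/46*12 = -258/23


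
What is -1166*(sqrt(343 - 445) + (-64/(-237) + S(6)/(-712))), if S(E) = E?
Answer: -12868559/42186 - 1166*I*sqrt(102) ≈ -305.04 - 11776.0*I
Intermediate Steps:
-1166*(sqrt(343 - 445) + (-64/(-237) + S(6)/(-712))) = -1166*(sqrt(343 - 445) + (-64/(-237) + 6/(-712))) = -1166*(sqrt(-102) + (-64*(-1/237) + 6*(-1/712))) = -1166*(I*sqrt(102) + (64/237 - 3/356)) = -1166*(I*sqrt(102) + 22073/84372) = -1166*(22073/84372 + I*sqrt(102)) = -12868559/42186 - 1166*I*sqrt(102)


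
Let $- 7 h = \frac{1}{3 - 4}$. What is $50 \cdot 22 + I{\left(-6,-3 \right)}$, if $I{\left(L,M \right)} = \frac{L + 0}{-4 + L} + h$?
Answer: $\frac{38526}{35} \approx 1100.7$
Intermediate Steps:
$h = \frac{1}{7}$ ($h = - \frac{1}{7 \left(3 - 4\right)} = - \frac{1}{7 \left(-1\right)} = \left(- \frac{1}{7}\right) \left(-1\right) = \frac{1}{7} \approx 0.14286$)
$I{\left(L,M \right)} = \frac{1}{7} + \frac{L}{-4 + L}$ ($I{\left(L,M \right)} = \frac{L + 0}{-4 + L} + \frac{1}{7} = \frac{L}{-4 + L} + \frac{1}{7} = \frac{1}{7} + \frac{L}{-4 + L}$)
$50 \cdot 22 + I{\left(-6,-3 \right)} = 50 \cdot 22 + \frac{4 \left(-1 + 2 \left(-6\right)\right)}{7 \left(-4 - 6\right)} = 1100 + \frac{4 \left(-1 - 12\right)}{7 \left(-10\right)} = 1100 + \frac{4}{7} \left(- \frac{1}{10}\right) \left(-13\right) = 1100 + \frac{26}{35} = \frac{38526}{35}$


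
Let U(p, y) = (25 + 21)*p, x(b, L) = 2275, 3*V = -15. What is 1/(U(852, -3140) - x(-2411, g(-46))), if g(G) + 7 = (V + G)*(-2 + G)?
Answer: 1/36917 ≈ 2.7088e-5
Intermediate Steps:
V = -5 (V = (⅓)*(-15) = -5)
g(G) = -7 + (-5 + G)*(-2 + G)
U(p, y) = 46*p
1/(U(852, -3140) - x(-2411, g(-46))) = 1/(46*852 - 1*2275) = 1/(39192 - 2275) = 1/36917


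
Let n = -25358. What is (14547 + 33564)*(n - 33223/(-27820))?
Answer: -33938766499407/27820 ≈ -1.2199e+9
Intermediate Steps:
(14547 + 33564)*(n - 33223/(-27820)) = (14547 + 33564)*(-25358 - 33223/(-27820)) = 48111*(-25358 - 33223*(-1/27820)) = 48111*(-25358 + 33223/27820) = 48111*(-705426337/27820) = -33938766499407/27820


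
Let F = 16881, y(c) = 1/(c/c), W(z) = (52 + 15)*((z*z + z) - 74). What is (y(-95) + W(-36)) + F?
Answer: 96344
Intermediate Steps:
W(z) = -4958 + 67*z + 67*z² (W(z) = 67*((z² + z) - 74) = 67*((z + z²) - 74) = 67*(-74 + z + z²) = -4958 + 67*z + 67*z²)
y(c) = 1 (y(c) = 1/1 = 1)
(y(-95) + W(-36)) + F = (1 + (-4958 + 67*(-36) + 67*(-36)²)) + 16881 = (1 + (-4958 - 2412 + 67*1296)) + 16881 = (1 + (-4958 - 2412 + 86832)) + 16881 = (1 + 79462) + 16881 = 79463 + 16881 = 96344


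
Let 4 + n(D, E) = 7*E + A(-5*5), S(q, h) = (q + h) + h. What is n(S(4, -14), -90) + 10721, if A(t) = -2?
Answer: 10085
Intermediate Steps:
S(q, h) = q + 2*h (S(q, h) = (h + q) + h = q + 2*h)
n(D, E) = -6 + 7*E (n(D, E) = -4 + (7*E - 2) = -4 + (-2 + 7*E) = -6 + 7*E)
n(S(4, -14), -90) + 10721 = (-6 + 7*(-90)) + 10721 = (-6 - 630) + 10721 = -636 + 10721 = 10085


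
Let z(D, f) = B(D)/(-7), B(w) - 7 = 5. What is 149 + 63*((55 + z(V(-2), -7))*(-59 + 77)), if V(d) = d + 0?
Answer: 60575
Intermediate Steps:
B(w) = 12 (B(w) = 7 + 5 = 12)
V(d) = d
z(D, f) = -12/7 (z(D, f) = 12/(-7) = 12*(-⅐) = -12/7)
149 + 63*((55 + z(V(-2), -7))*(-59 + 77)) = 149 + 63*((55 - 12/7)*(-59 + 77)) = 149 + 63*((373/7)*18) = 149 + 63*(6714/7) = 149 + 60426 = 60575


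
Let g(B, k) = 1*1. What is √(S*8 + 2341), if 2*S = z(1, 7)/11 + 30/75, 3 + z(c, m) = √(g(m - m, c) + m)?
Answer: √(7083065 + 2200*√2)/55 ≈ 48.400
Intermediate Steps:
g(B, k) = 1
z(c, m) = -3 + √(1 + m)
S = 7/110 + √2/11 (S = ((-3 + √(1 + 7))/11 + 30/75)/2 = ((-3 + √8)*(1/11) + 30*(1/75))/2 = ((-3 + 2*√2)*(1/11) + ⅖)/2 = ((-3/11 + 2*√2/11) + ⅖)/2 = (7/55 + 2*√2/11)/2 = 7/110 + √2/11 ≈ 0.19220)
√(S*8 + 2341) = √((7/110 + √2/11)*8 + 2341) = √((28/55 + 8*√2/11) + 2341) = √(128783/55 + 8*√2/11)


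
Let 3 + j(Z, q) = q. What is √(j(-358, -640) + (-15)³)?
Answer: 7*I*√82 ≈ 63.388*I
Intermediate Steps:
j(Z, q) = -3 + q
√(j(-358, -640) + (-15)³) = √((-3 - 640) + (-15)³) = √(-643 - 3375) = √(-4018) = 7*I*√82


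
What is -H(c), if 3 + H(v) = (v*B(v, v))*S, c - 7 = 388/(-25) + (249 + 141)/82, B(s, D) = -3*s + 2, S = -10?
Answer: -104492409/210125 ≈ -497.29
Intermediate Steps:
B(s, D) = 2 - 3*s
c = -3858/1025 (c = 7 + (388/(-25) + (249 + 141)/82) = 7 + (388*(-1/25) + 390*(1/82)) = 7 + (-388/25 + 195/41) = 7 - 11033/1025 = -3858/1025 ≈ -3.7639)
H(v) = -3 - 10*v*(2 - 3*v) (H(v) = -3 + (v*(2 - 3*v))*(-10) = -3 - 10*v*(2 - 3*v))
-H(c) = -(-3 + 10*(-3858/1025)*(-2 + 3*(-3858/1025))) = -(-3 + 10*(-3858/1025)*(-2 - 11574/1025)) = -(-3 + 10*(-3858/1025)*(-13624/1025)) = -(-3 + 105122784/210125) = -1*104492409/210125 = -104492409/210125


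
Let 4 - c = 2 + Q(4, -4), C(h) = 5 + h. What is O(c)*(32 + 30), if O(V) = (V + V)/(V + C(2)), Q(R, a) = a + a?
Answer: 1240/17 ≈ 72.941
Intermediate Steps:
Q(R, a) = 2*a
c = 10 (c = 4 - (2 + 2*(-4)) = 4 - (2 - 8) = 4 - 1*(-6) = 4 + 6 = 10)
O(V) = 2*V/(7 + V) (O(V) = (V + V)/(V + (5 + 2)) = (2*V)/(V + 7) = (2*V)/(7 + V) = 2*V/(7 + V))
O(c)*(32 + 30) = (2*10/(7 + 10))*(32 + 30) = (2*10/17)*62 = (2*10*(1/17))*62 = (20/17)*62 = 1240/17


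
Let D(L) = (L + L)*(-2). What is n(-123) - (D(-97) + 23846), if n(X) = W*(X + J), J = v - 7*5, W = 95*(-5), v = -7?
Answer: 54141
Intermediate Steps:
W = -475
J = -42 (J = -7 - 7*5 = -7 - 35 = -42)
D(L) = -4*L (D(L) = (2*L)*(-2) = -4*L)
n(X) = 19950 - 475*X (n(X) = -475*(X - 42) = -475*(-42 + X) = 19950 - 475*X)
n(-123) - (D(-97) + 23846) = (19950 - 475*(-123)) - (-4*(-97) + 23846) = (19950 + 58425) - (388 + 23846) = 78375 - 1*24234 = 78375 - 24234 = 54141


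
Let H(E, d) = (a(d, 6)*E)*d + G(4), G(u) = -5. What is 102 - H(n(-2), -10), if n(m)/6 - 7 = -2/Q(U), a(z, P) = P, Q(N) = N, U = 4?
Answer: 2447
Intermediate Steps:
n(m) = 39 (n(m) = 42 + 6*(-2/4) = 42 + 6*(-2*¼) = 42 + 6*(-½) = 42 - 3 = 39)
H(E, d) = -5 + 6*E*d (H(E, d) = (6*E)*d - 5 = 6*E*d - 5 = -5 + 6*E*d)
102 - H(n(-2), -10) = 102 - (-5 + 6*39*(-10)) = 102 - (-5 - 2340) = 102 - 1*(-2345) = 102 + 2345 = 2447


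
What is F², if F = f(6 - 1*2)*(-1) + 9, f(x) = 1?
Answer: 64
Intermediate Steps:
F = 8 (F = 1*(-1) + 9 = -1 + 9 = 8)
F² = 8² = 64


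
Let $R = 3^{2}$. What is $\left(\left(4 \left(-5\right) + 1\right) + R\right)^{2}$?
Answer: $100$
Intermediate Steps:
$R = 9$
$\left(\left(4 \left(-5\right) + 1\right) + R\right)^{2} = \left(\left(4 \left(-5\right) + 1\right) + 9\right)^{2} = \left(\left(-20 + 1\right) + 9\right)^{2} = \left(-19 + 9\right)^{2} = \left(-10\right)^{2} = 100$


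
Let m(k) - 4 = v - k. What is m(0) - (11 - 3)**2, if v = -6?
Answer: -66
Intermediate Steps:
m(k) = -2 - k (m(k) = 4 + (-6 - k) = -2 - k)
m(0) - (11 - 3)**2 = (-2 - 1*0) - (11 - 3)**2 = (-2 + 0) - 1*8**2 = -2 - 1*64 = -2 - 64 = -66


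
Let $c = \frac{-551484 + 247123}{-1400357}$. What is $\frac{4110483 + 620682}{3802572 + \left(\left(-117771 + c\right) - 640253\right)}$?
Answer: $\frac{348701053995}{224392337263} \approx 1.554$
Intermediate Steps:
$c = \frac{16019}{73703}$ ($c = \left(-304361\right) \left(- \frac{1}{1400357}\right) = \frac{16019}{73703} \approx 0.21735$)
$\frac{4110483 + 620682}{3802572 + \left(\left(-117771 + c\right) - 640253\right)} = \frac{4110483 + 620682}{3802572 + \left(\left(-117771 + \frac{16019}{73703}\right) - 640253\right)} = \frac{4731165}{3802572 - \frac{55868626853}{73703}} = \frac{4731165}{\frac{224392337263}{73703}} = 4731165 \cdot \frac{73703}{224392337263} = \frac{348701053995}{224392337263}$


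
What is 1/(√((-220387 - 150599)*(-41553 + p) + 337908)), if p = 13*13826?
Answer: -I*√5696040278/17088120834 ≈ -4.4166e-6*I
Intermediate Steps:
p = 179738
1/(√((-220387 - 150599)*(-41553 + p) + 337908)) = 1/(√((-220387 - 150599)*(-41553 + 179738) + 337908)) = 1/(√(-370986*138185 + 337908)) = 1/(√(-51264700410 + 337908)) = 1/(√(-51264362502)) = 1/(3*I*√5696040278) = -I*√5696040278/17088120834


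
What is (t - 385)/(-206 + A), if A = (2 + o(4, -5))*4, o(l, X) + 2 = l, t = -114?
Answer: 499/190 ≈ 2.6263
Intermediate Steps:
o(l, X) = -2 + l
A = 16 (A = (2 + (-2 + 4))*4 = (2 + 2)*4 = 4*4 = 16)
(t - 385)/(-206 + A) = (-114 - 385)/(-206 + 16) = -499/(-190) = -499*(-1/190) = 499/190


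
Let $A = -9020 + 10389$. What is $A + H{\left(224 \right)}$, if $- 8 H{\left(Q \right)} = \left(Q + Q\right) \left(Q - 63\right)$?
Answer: $-7647$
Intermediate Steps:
$A = 1369$
$H{\left(Q \right)} = - \frac{Q \left(-63 + Q\right)}{4}$ ($H{\left(Q \right)} = - \frac{\left(Q + Q\right) \left(Q - 63\right)}{8} = - \frac{2 Q \left(-63 + Q\right)}{8} = - \frac{Q \left(-63 + Q\right)}{4}$)
$A + H{\left(224 \right)} = 1369 + \frac{1}{4} \cdot 224 \left(63 - 224\right) = 1369 + \frac{1}{4} \cdot 224 \left(-161\right) = 1369 - 9016 = -7647$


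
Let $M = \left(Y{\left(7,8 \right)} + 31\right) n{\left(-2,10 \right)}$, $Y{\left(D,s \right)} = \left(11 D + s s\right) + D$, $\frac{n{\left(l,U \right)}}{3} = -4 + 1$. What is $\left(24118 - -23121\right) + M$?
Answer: $45628$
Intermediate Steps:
$n{\left(l,U \right)} = -9$ ($n{\left(l,U \right)} = 3 \left(-4 + 1\right) = 3 \left(-3\right) = -9$)
$Y{\left(D,s \right)} = s^{2} + 12 D$ ($Y{\left(D,s \right)} = \left(11 D + s^{2}\right) + D = \left(s^{2} + 11 D\right) + D = s^{2} + 12 D$)
$M = -1611$ ($M = \left(\left(8^{2} + 12 \cdot 7\right) + 31\right) \left(-9\right) = \left(\left(64 + 84\right) + 31\right) \left(-9\right) = \left(148 + 31\right) \left(-9\right) = 179 \left(-9\right) = -1611$)
$\left(24118 - -23121\right) + M = \left(24118 - -23121\right) - 1611 = \left(24118 + 23121\right) - 1611 = 47239 - 1611 = 45628$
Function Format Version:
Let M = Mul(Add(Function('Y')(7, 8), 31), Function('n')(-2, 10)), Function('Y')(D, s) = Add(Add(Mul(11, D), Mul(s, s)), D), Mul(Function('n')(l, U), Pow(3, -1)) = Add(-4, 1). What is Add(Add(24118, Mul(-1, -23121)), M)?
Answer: 45628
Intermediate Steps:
Function('n')(l, U) = -9 (Function('n')(l, U) = Mul(3, Add(-4, 1)) = Mul(3, -3) = -9)
Function('Y')(D, s) = Add(Pow(s, 2), Mul(12, D)) (Function('Y')(D, s) = Add(Add(Mul(11, D), Pow(s, 2)), D) = Add(Add(Pow(s, 2), Mul(11, D)), D) = Add(Pow(s, 2), Mul(12, D)))
M = -1611 (M = Mul(Add(Add(Pow(8, 2), Mul(12, 7)), 31), -9) = Mul(Add(Add(64, 84), 31), -9) = Mul(Add(148, 31), -9) = Mul(179, -9) = -1611)
Add(Add(24118, Mul(-1, -23121)), M) = Add(Add(24118, Mul(-1, -23121)), -1611) = Add(Add(24118, 23121), -1611) = Add(47239, -1611) = 45628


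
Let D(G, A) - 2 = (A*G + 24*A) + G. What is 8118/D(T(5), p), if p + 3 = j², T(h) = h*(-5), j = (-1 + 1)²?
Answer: -4059/10 ≈ -405.90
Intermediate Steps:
j = 0 (j = 0² = 0)
T(h) = -5*h
p = -3 (p = -3 + 0² = -3 + 0 = -3)
D(G, A) = 2 + G + 24*A + A*G (D(G, A) = 2 + ((A*G + 24*A) + G) = 2 + ((24*A + A*G) + G) = 2 + (G + 24*A + A*G) = 2 + G + 24*A + A*G)
8118/D(T(5), p) = 8118/(2 - 5*5 + 24*(-3) - (-15)*5) = 8118/(2 - 25 - 72 - 3*(-25)) = 8118/(2 - 25 - 72 + 75) = 8118/(-20) = 8118*(-1/20) = -4059/10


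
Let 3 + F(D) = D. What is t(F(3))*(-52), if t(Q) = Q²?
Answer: 0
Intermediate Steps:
F(D) = -3 + D
t(F(3))*(-52) = (-3 + 3)²*(-52) = 0²*(-52) = 0*(-52) = 0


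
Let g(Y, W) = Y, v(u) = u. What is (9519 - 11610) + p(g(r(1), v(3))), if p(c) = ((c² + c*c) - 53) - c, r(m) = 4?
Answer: -2116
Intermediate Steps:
p(c) = -53 - c + 2*c² (p(c) = ((c² + c²) - 53) - c = (2*c² - 53) - c = (-53 + 2*c²) - c = -53 - c + 2*c²)
(9519 - 11610) + p(g(r(1), v(3))) = (9519 - 11610) + (-53 - 1*4 + 2*4²) = -2091 + (-53 - 4 + 2*16) = -2091 + (-53 - 4 + 32) = -2091 - 25 = -2116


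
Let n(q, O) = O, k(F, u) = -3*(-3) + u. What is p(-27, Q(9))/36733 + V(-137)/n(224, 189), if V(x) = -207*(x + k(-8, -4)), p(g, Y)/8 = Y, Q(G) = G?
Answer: 37174300/257131 ≈ 144.57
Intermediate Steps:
k(F, u) = 9 + u
p(g, Y) = 8*Y
V(x) = -1035 - 207*x (V(x) = -207*(x + (9 - 4)) = -207*(x + 5) = -207*(5 + x) = -1035 - 207*x)
p(-27, Q(9))/36733 + V(-137)/n(224, 189) = (8*9)/36733 + (-1035 - 207*(-137))/189 = 72*(1/36733) + (-1035 + 28359)*(1/189) = 72/36733 + 27324*(1/189) = 72/36733 + 1012/7 = 37174300/257131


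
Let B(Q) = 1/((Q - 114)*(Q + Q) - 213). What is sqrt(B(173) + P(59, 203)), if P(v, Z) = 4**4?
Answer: sqrt(104468602857)/20201 ≈ 16.000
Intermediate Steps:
P(v, Z) = 256
B(Q) = 1/(-213 + 2*Q*(-114 + Q)) (B(Q) = 1/((-114 + Q)*(2*Q) - 213) = 1/(2*Q*(-114 + Q) - 213) = 1/(-213 + 2*Q*(-114 + Q)))
sqrt(B(173) + P(59, 203)) = sqrt(1/(-213 - 228*173 + 2*173**2) + 256) = sqrt(1/(-213 - 39444 + 2*29929) + 256) = sqrt(1/(-213 - 39444 + 59858) + 256) = sqrt(1/20201 + 256) = sqrt(5171457/20201) = sqrt(104468602857)/20201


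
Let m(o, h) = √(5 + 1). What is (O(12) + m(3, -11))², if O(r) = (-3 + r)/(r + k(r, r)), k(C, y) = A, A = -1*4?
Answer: 465/64 + 9*√6/4 ≈ 12.777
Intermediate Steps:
m(o, h) = √6
A = -4
k(C, y) = -4
O(r) = (-3 + r)/(-4 + r) (O(r) = (-3 + r)/(r - 4) = (-3 + r)/(-4 + r))
(O(12) + m(3, -11))² = ((-3 + 12)/(-4 + 12) + √6)² = (9/8 + √6)²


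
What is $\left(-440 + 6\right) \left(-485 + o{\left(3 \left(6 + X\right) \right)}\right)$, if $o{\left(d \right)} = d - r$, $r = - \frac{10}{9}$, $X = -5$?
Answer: $\frac{1878352}{9} \approx 2.0871 \cdot 10^{5}$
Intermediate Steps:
$r = - \frac{10}{9}$ ($r = \left(-10\right) \frac{1}{9} = - \frac{10}{9} \approx -1.1111$)
$o{\left(d \right)} = \frac{10}{9} + d$ ($o{\left(d \right)} = d - - \frac{10}{9} = d + \frac{10}{9} = \frac{10}{9} + d$)
$\left(-440 + 6\right) \left(-485 + o{\left(3 \left(6 + X\right) \right)}\right) = \left(-440 + 6\right) \left(-485 + \left(\frac{10}{9} + 3 \left(6 - 5\right)\right)\right) = - 434 \left(-485 + \left(\frac{10}{9} + 3 \cdot 1\right)\right) = - 434 \left(-485 + \left(\frac{10}{9} + 3\right)\right) = - 434 \left(-485 + \frac{37}{9}\right) = \left(-434\right) \left(- \frac{4328}{9}\right) = \frac{1878352}{9}$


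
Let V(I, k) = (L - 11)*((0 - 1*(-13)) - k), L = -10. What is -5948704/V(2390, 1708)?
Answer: -5948704/35595 ≈ -167.12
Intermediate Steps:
V(I, k) = -273 + 21*k (V(I, k) = (-10 - 11)*((0 - 1*(-13)) - k) = -21*((0 + 13) - k) = -21*(13 - k) = -273 + 21*k)
-5948704/V(2390, 1708) = -5948704/(-273 + 21*1708) = -5948704/(-273 + 35868) = -5948704/35595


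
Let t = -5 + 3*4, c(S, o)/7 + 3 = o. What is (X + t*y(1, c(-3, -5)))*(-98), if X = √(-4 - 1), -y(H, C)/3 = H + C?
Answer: -113190 - 98*I*√5 ≈ -1.1319e+5 - 219.13*I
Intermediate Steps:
c(S, o) = -21 + 7*o
y(H, C) = -3*C - 3*H (y(H, C) = -3*(H + C) = -3*(C + H) = -3*C - 3*H)
X = I*√5 (X = √(-5) = I*√5 ≈ 2.2361*I)
t = 7 (t = -5 + 12 = 7)
(X + t*y(1, c(-3, -5)))*(-98) = (I*√5 + 7*(-3*(-21 + 7*(-5)) - 3*1))*(-98) = (I*√5 + 7*(-3*(-21 - 35) - 3))*(-98) = (I*√5 + 7*(-3*(-56) - 3))*(-98) = (I*√5 + 7*(168 - 3))*(-98) = (I*√5 + 7*165)*(-98) = (I*√5 + 1155)*(-98) = (1155 + I*√5)*(-98) = -113190 - 98*I*√5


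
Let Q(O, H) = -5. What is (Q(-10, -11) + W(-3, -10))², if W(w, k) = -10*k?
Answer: 9025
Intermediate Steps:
(Q(-10, -11) + W(-3, -10))² = (-5 - 10*(-10))² = (-5 + 100)² = 95² = 9025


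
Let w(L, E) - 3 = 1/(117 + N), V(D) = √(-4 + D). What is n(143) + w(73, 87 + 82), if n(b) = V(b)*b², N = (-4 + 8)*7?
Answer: 436/145 + 20449*√139 ≈ 2.4109e+5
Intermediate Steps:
N = 28 (N = 4*7 = 28)
n(b) = b²*√(-4 + b) (n(b) = √(-4 + b)*b² = b²*√(-4 + b))
w(L, E) = 436/145 (w(L, E) = 3 + 1/(117 + 28) = 3 + 1/145 = 436/145)
n(143) + w(73, 87 + 82) = 143²*√(-4 + 143) + 436/145 = 20449*√139 + 436/145 = 436/145 + 20449*√139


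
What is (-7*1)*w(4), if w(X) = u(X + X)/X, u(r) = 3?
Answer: -21/4 ≈ -5.2500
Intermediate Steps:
w(X) = 3/X
(-7*1)*w(4) = (-7*1)*(3/4) = -21/4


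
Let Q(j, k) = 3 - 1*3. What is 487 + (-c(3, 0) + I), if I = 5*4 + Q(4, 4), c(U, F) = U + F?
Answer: 504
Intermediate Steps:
c(U, F) = F + U
Q(j, k) = 0 (Q(j, k) = 3 - 3 = 0)
I = 20 (I = 5*4 + 0 = 20 + 0 = 20)
487 + (-c(3, 0) + I) = 487 + (-(0 + 3) + 20) = 487 + (-1*3 + 20) = 487 + (-3 + 20) = 487 + 17 = 504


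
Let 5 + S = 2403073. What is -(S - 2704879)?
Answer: 301811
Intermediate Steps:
S = 2403068 (S = -5 + 2403073 = 2403068)
-(S - 2704879) = -(2403068 - 2704879) = -1*(-301811) = 301811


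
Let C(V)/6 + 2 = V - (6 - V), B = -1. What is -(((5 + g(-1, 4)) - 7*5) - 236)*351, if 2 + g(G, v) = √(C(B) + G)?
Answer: 94068 - 351*I*√61 ≈ 94068.0 - 2741.4*I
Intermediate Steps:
C(V) = -48 + 12*V (C(V) = -12 + 6*(V - (6 - V)) = -12 + 6*(V + (-6 + V)) = -12 + 6*(-6 + 2*V) = -12 + (-36 + 12*V) = -48 + 12*V)
g(G, v) = -2 + √(-60 + G) (g(G, v) = -2 + √((-48 + 12*(-1)) + G) = -2 + √((-48 - 12) + G) = -2 + √(-60 + G))
-(((5 + g(-1, 4)) - 7*5) - 236)*351 = -(((5 + (-2 + √(-60 - 1))) - 7*5) - 236)*351 = -(((5 + (-2 + √(-61))) - 35) - 236)*351 = -(((5 + (-2 + I*√61)) - 35) - 236)*351 = -(((3 + I*√61) - 35) - 236)*351 = -((-32 + I*√61) - 236)*351 = -(-268 + I*√61)*351 = -(-94068 + 351*I*√61) = 94068 - 351*I*√61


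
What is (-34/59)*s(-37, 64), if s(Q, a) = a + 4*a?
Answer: -10880/59 ≈ -184.41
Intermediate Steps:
s(Q, a) = 5*a
(-34/59)*s(-37, 64) = (-34/59)*(5*64) = -34*1/59*320 = -34/59*320 = -10880/59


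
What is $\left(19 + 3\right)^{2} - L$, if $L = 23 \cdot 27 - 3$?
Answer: $-134$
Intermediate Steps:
$L = 618$ ($L = 621 - 3 = 618$)
$\left(19 + 3\right)^{2} - L = \left(19 + 3\right)^{2} - 618 = 22^{2} - 618 = 484 - 618 = -134$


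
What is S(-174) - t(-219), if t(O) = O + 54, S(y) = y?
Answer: -9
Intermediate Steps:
t(O) = 54 + O
S(-174) - t(-219) = -174 - (54 - 219) = -174 - 1*(-165) = -174 + 165 = -9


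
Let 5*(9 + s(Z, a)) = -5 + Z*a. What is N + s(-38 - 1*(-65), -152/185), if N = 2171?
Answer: 1994821/925 ≈ 2156.6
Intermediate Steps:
s(Z, a) = -10 + Z*a/5 (s(Z, a) = -9 + (-5 + Z*a)/5 = -9 + (-1 + Z*a/5) = -10 + Z*a/5)
N + s(-38 - 1*(-65), -152/185) = 2171 + (-10 + (-38 - 1*(-65))*(-152/185)/5) = 2171 + (-10 + (-38 + 65)*(-152*1/185)/5) = 2171 + (-10 + (⅕)*27*(-152/185)) = 2171 + (-10 - 4104/925) = 2171 - 13354/925 = 1994821/925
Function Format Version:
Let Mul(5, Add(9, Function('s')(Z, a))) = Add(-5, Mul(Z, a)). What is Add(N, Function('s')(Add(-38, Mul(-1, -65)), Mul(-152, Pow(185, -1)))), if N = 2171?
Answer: Rational(1994821, 925) ≈ 2156.6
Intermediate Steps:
Function('s')(Z, a) = Add(-10, Mul(Rational(1, 5), Z, a)) (Function('s')(Z, a) = Add(-9, Mul(Rational(1, 5), Add(-5, Mul(Z, a)))) = Add(-9, Add(-1, Mul(Rational(1, 5), Z, a))) = Add(-10, Mul(Rational(1, 5), Z, a)))
Add(N, Function('s')(Add(-38, Mul(-1, -65)), Mul(-152, Pow(185, -1)))) = Add(2171, Add(-10, Mul(Rational(1, 5), Add(-38, Mul(-1, -65)), Mul(-152, Pow(185, -1))))) = Add(2171, Add(-10, Mul(Rational(1, 5), Add(-38, 65), Mul(-152, Rational(1, 185))))) = Add(2171, Add(-10, Mul(Rational(1, 5), 27, Rational(-152, 185)))) = Add(2171, Add(-10, Rational(-4104, 925))) = Add(2171, Rational(-13354, 925)) = Rational(1994821, 925)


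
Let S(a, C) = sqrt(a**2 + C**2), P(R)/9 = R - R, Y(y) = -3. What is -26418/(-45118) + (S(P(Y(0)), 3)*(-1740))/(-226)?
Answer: 3551271/149951 ≈ 23.683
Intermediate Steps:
P(R) = 0 (P(R) = 9*(R - R) = 9*0 = 0)
S(a, C) = sqrt(C**2 + a**2)
-26418/(-45118) + (S(P(Y(0)), 3)*(-1740))/(-226) = -26418/(-45118) + (sqrt(3**2 + 0**2)*(-1740))/(-226) = -26418*(-1/45118) + (sqrt(9 + 0)*(-1740))*(-1/226) = 777/1327 + (sqrt(9)*(-1740))*(-1/226) = 777/1327 + (3*(-1740))*(-1/226) = 777/1327 - 5220*(-1/226) = 777/1327 + 2610/113 = 3551271/149951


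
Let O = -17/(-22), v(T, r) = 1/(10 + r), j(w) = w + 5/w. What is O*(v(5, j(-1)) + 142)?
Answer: 9673/88 ≈ 109.92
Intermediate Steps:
O = 17/22 (O = -17*(-1/22) = 17/22 ≈ 0.77273)
O*(v(5, j(-1)) + 142) = 17*(1/(10 + (-1 + 5/(-1))) + 142)/22 = 17*(1/(10 + (-1 + 5*(-1))) + 142)/22 = 17*(1/(10 + (-1 - 5)) + 142)/22 = 17*(1/(10 - 6) + 142)/22 = 17*(1/4 + 142)/22 = (17/22)*(569/4) = 9673/88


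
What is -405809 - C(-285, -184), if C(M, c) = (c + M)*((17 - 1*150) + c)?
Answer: -554482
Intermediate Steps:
C(M, c) = (-133 + c)*(M + c) (C(M, c) = (M + c)*((17 - 150) + c) = (M + c)*(-133 + c) = (-133 + c)*(M + c))
-405809 - C(-285, -184) = -405809 - ((-184)**2 - 133*(-285) - 133*(-184) - 285*(-184)) = -405809 - (33856 + 37905 + 24472 + 52440) = -405809 - 1*148673 = -405809 - 148673 = -554482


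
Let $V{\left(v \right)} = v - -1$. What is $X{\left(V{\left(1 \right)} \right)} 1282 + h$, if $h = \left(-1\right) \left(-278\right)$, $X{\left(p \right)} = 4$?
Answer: $5406$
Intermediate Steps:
$V{\left(v \right)} = 1 + v$ ($V{\left(v \right)} = v + 1 = 1 + v$)
$h = 278$
$X{\left(V{\left(1 \right)} \right)} 1282 + h = 4 \cdot 1282 + 278 = 5128 + 278 = 5406$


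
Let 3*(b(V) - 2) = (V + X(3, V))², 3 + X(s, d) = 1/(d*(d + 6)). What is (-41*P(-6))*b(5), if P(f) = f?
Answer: 2498622/3025 ≈ 825.99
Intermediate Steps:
X(s, d) = -3 + 1/(d*(6 + d)) (X(s, d) = -3 + 1/(d*(d + 6)) = -3 + 1/(d*(6 + d)))
b(V) = 2 + (V + (1 - 18*V - 3*V²)/(V*(6 + V)))²/3
(-41*P(-6))*b(5) = (-41*(-6))*(2 + (⅓)*(1 + 5³ - 18*5 + 3*5²)²/(5²*(6 + 5)²)) = 246*(2 + (⅓)*(1/25)*(1 + 125 - 90 + 3*25)²/11²) = 246*(2 + (⅓)*(1/25)*(1/121)*(1 + 125 - 90 + 75)²) = 246*(2 + (⅓)*(1/25)*(1/121)*111²) = 246*(2 + (⅓)*(1/25)*(1/121)*12321) = 246*(2 + 4107/3025) = 246*(10157/3025) = 2498622/3025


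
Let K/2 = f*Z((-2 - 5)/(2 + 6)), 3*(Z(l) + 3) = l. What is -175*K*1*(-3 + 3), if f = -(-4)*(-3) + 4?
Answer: 0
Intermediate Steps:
Z(l) = -3 + l/3
f = -8 (f = -2*6 + 4 = -12 + 4 = -8)
K = 158/3 (K = 2*(-8*(-3 + ((-2 - 5)/(2 + 6))/3)) = 2*(-8*(-3 + (-7/8)/3)) = 2*(-8*(-3 + (-7*⅛)/3)) = 2*(-8*(-3 + (⅓)*(-7/8))) = 2*(-8*(-3 - 7/24)) = 2*(-8*(-79/24)) = 2*(79/3) = 158/3 ≈ 52.667)
-175*K*1*(-3 + 3) = -27650*1*(-3 + 3)/3 = -27650*1*0/3 = -27650*0/3 = -175*0 = 0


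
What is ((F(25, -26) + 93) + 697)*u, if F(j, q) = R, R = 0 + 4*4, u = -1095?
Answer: -882570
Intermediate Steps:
R = 16 (R = 0 + 16 = 16)
F(j, q) = 16
((F(25, -26) + 93) + 697)*u = ((16 + 93) + 697)*(-1095) = (109 + 697)*(-1095) = 806*(-1095) = -882570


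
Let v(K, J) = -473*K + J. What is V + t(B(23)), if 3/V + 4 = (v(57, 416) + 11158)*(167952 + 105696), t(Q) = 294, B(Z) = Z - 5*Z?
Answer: 1237922803317/4210621780 ≈ 294.00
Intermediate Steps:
v(K, J) = J - 473*K
B(Z) = -4*Z
V = -3/4210621780 (V = 3/(-4 + ((416 - 473*57) + 11158)*(167952 + 105696)) = 3/(-4 + ((416 - 26961) + 11158)*273648) = 3/(-4 + (-26545 + 11158)*273648) = 3/(-4 - 15387*273648) = 3/(-4 - 4210621776) = 3/(-4210621780) = 3*(-1/4210621780) = -3/4210621780 ≈ -7.1248e-10)
V + t(B(23)) = -3/4210621780 + 294 = 1237922803317/4210621780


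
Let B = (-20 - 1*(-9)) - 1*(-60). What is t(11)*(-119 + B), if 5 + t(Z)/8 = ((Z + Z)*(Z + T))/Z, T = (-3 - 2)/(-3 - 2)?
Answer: -10640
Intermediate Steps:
T = 1 (T = -5/(-5) = -5*(-⅕) = 1)
B = 49 (B = (-20 + 9) + 60 = -11 + 60 = 49)
t(Z) = -24 + 16*Z (t(Z) = -40 + 8*(((Z + Z)*(Z + 1))/Z) = -40 + 8*(((2*Z)*(1 + Z))/Z) = -40 + 8*((2*Z*(1 + Z))/Z) = -40 + 8*(2 + 2*Z) = -40 + (16 + 16*Z) = -24 + 16*Z)
t(11)*(-119 + B) = (-24 + 16*11)*(-119 + 49) = (-24 + 176)*(-70) = 152*(-70) = -10640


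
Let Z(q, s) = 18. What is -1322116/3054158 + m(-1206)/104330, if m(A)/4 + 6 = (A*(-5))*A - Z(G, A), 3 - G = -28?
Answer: -22244944114802/79660076035 ≈ -279.25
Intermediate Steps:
G = 31 (G = 3 - 1*(-28) = 3 + 28 = 31)
m(A) = -96 - 20*A² (m(A) = -24 + 4*((A*(-5))*A - 1*18) = -24 + 4*((-5*A)*A - 18) = -24 + 4*(-5*A² - 18) = -24 + 4*(-18 - 5*A²) = -24 + (-72 - 20*A²) = -96 - 20*A²)
-1322116/3054158 + m(-1206)/104330 = -1322116/3054158 + (-96 - 20*(-1206)²)/104330 = -1322116*1/3054158 + (-96 - 20*1454436)*(1/104330) = -661058/1527079 + (-96 - 29088720)*(1/104330) = -661058/1527079 - 29088816*1/104330 = -661058/1527079 - 14544408/52165 = -22244944114802/79660076035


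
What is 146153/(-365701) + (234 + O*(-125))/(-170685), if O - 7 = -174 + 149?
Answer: -410389303/990788495 ≈ -0.41420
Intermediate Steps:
O = -18 (O = 7 + (-174 + 149) = 7 - 25 = -18)
146153/(-365701) + (234 + O*(-125))/(-170685) = 146153/(-365701) + (234 - 18*(-125))/(-170685) = 146153*(-1/365701) + (234 + 2250)*(-1/170685) = -20879/52243 + 2484*(-1/170685) = -20879/52243 - 276/18965 = -410389303/990788495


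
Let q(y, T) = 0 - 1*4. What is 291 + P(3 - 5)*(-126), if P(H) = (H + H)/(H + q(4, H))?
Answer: 207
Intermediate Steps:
q(y, T) = -4 (q(y, T) = 0 - 4 = -4)
P(H) = 2*H/(-4 + H) (P(H) = (H + H)/(H - 4) = (2*H)/(-4 + H) = 2*H/(-4 + H))
291 + P(3 - 5)*(-126) = 291 + (2*(3 - 5)/(-4 + (3 - 5)))*(-126) = 291 + (2*(-2)/(-4 - 2))*(-126) = 291 + (2*(-2)/(-6))*(-126) = 291 + (2*(-2)*(-⅙))*(-126) = 291 + (⅔)*(-126) = 291 - 84 = 207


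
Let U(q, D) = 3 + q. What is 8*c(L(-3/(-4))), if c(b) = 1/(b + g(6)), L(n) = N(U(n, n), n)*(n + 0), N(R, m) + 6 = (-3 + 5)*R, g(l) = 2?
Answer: 64/25 ≈ 2.5600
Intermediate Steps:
N(R, m) = -6 + 2*R (N(R, m) = -6 + (-3 + 5)*R = -6 + 2*R)
L(n) = 2*n² (L(n) = (-6 + 2*(3 + n))*(n + 0) = (-6 + (6 + 2*n))*n = (2*n)*n = 2*n²)
c(b) = 1/(2 + b) (c(b) = 1/(b + 2) = 1/(2 + b))
8*c(L(-3/(-4))) = 8/(2 + 2*(-3/(-4))²) = 8/(2 + 2*(-3*(-¼))²) = 8/(2 + 2*(¾)²) = 8/(2 + 2*(9/16)) = 8/(2 + 9/8) = 8/(25/8) = 8*(8/25) = 64/25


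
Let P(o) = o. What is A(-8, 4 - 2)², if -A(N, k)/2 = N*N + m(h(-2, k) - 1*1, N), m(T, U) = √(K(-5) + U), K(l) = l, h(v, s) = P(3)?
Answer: 16332 + 512*I*√13 ≈ 16332.0 + 1846.0*I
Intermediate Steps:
h(v, s) = 3
m(T, U) = √(-5 + U)
A(N, k) = -2*N² - 2*√(-5 + N) (A(N, k) = -2*(N*N + √(-5 + N)) = -2*(N² + √(-5 + N)) = -2*N² - 2*√(-5 + N))
A(-8, 4 - 2)² = (-2*(-8)² - 2*√(-5 - 8))² = (-2*64 - 2*I*√13)² = (-128 - 2*I*√13)²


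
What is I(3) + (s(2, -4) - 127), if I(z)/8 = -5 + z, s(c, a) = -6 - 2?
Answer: -151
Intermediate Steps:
s(c, a) = -8
I(z) = -40 + 8*z (I(z) = 8*(-5 + z) = -40 + 8*z)
I(3) + (s(2, -4) - 127) = (-40 + 8*3) + (-8 - 127) = (-40 + 24) - 135 = -16 - 135 = -151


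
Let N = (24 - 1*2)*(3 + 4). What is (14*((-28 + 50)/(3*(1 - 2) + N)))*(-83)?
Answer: -25564/151 ≈ -169.30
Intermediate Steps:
N = 154 (N = (24 - 2)*7 = 22*7 = 154)
(14*((-28 + 50)/(3*(1 - 2) + N)))*(-83) = (14*((-28 + 50)/(3*(1 - 2) + 154)))*(-83) = (14*(22/(3*(-1) + 154)))*(-83) = (14*(22/(-3 + 154)))*(-83) = (14*(22/151))*(-83) = (308/151)*(-83) = -25564/151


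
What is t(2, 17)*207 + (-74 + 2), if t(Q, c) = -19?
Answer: -4005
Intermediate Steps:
t(2, 17)*207 + (-74 + 2) = -19*207 + (-74 + 2) = -3933 - 72 = -4005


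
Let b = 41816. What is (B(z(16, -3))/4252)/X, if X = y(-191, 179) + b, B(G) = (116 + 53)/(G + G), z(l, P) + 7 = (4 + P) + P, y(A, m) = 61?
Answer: -169/3205098072 ≈ -5.2729e-8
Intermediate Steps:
z(l, P) = -3 + 2*P (z(l, P) = -7 + ((4 + P) + P) = -7 + (4 + 2*P) = -3 + 2*P)
B(G) = 169/(2*G) (B(G) = 169/((2*G)) = 169*(1/(2*G)) = 169/(2*G))
X = 41877 (X = 61 + 41816 = 41877)
(B(z(16, -3))/4252)/X = ((169/(2*(-3 + 2*(-3))))/4252)/41877 = ((169/(2*(-3 - 6)))*(1/4252))*(1/41877) = (((169/2)/(-9))*(1/4252))*(1/41877) = (((169/2)*(-⅑))*(1/4252))*(1/41877) = -169/18*1/4252*(1/41877) = -169/76536*1/41877 = -169/3205098072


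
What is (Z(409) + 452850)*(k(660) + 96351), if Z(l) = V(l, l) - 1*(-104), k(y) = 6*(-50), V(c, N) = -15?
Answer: 43505243889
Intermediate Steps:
k(y) = -300
Z(l) = 89 (Z(l) = -15 - 1*(-104) = -15 + 104 = 89)
(Z(409) + 452850)*(k(660) + 96351) = (89 + 452850)*(-300 + 96351) = 452939*96051 = 43505243889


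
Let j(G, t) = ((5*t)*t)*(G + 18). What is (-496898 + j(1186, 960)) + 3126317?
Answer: 5550661419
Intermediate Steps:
j(G, t) = 5*t²*(18 + G) (j(G, t) = (5*t²)*(18 + G) = 5*t²*(18 + G))
(-496898 + j(1186, 960)) + 3126317 = (-496898 + 5*960²*(18 + 1186)) + 3126317 = (-496898 + 5*921600*1204) + 3126317 = (-496898 + 5548032000) + 3126317 = 5547535102 + 3126317 = 5550661419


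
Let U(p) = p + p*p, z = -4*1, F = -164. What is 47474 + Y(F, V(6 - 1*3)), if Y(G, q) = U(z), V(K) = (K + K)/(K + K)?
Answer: 47486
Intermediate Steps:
V(K) = 1 (V(K) = (2*K)/((2*K)) = (2*K)*(1/(2*K)) = 1)
z = -4
U(p) = p + p**2
Y(G, q) = 12 (Y(G, q) = -4*(1 - 4) = -4*(-3) = 12)
47474 + Y(F, V(6 - 1*3)) = 47474 + 12 = 47486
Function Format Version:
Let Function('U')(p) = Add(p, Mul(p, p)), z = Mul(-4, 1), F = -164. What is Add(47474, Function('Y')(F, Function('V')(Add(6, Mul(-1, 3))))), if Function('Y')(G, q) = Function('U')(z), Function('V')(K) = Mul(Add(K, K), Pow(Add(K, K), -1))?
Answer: 47486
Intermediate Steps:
Function('V')(K) = 1 (Function('V')(K) = Mul(Mul(2, K), Pow(Mul(2, K), -1)) = Mul(Mul(2, K), Mul(Rational(1, 2), Pow(K, -1))) = 1)
z = -4
Function('U')(p) = Add(p, Pow(p, 2))
Function('Y')(G, q) = 12 (Function('Y')(G, q) = Mul(-4, Add(1, -4)) = Mul(-4, -3) = 12)
Add(47474, Function('Y')(F, Function('V')(Add(6, Mul(-1, 3))))) = Add(47474, 12) = 47486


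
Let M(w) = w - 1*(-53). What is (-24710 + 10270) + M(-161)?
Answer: -14548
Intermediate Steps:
M(w) = 53 + w (M(w) = w + 53 = 53 + w)
(-24710 + 10270) + M(-161) = (-24710 + 10270) + (53 - 161) = -14440 - 108 = -14548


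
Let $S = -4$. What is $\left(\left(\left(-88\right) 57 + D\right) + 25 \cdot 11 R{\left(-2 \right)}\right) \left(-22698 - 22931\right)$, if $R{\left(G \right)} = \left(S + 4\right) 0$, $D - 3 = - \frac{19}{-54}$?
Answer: $\frac{12350994607}{54} \approx 2.2872 \cdot 10^{8}$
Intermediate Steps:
$D = \frac{181}{54}$ ($D = 3 - \frac{19}{-54} = 3 - - \frac{19}{54} = 3 + \frac{19}{54} = \frac{181}{54} \approx 3.3519$)
$R{\left(G \right)} = 0$ ($R{\left(G \right)} = \left(-4 + 4\right) 0 = 0 \cdot 0 = 0$)
$\left(\left(\left(-88\right) 57 + D\right) + 25 \cdot 11 R{\left(-2 \right)}\right) \left(-22698 - 22931\right) = \left(\left(\left(-88\right) 57 + \frac{181}{54}\right) + 25 \cdot 11 \cdot 0\right) \left(-22698 - 22931\right) = \left(\left(-5016 + \frac{181}{54}\right) + 275 \cdot 0\right) \left(-45629\right) = \left(- \frac{270683}{54} + 0\right) \left(-45629\right) = \left(- \frac{270683}{54}\right) \left(-45629\right) = \frac{12350994607}{54}$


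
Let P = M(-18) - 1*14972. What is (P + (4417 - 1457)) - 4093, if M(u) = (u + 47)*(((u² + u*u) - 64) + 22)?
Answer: 1469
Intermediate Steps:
M(u) = (-42 + 2*u²)*(47 + u) (M(u) = (47 + u)*(((u² + u²) - 64) + 22) = (47 + u)*((2*u² - 64) + 22) = (47 + u)*((-64 + 2*u²) + 22) = (47 + u)*(-42 + 2*u²) = (-42 + 2*u²)*(47 + u))
P = 2602 (P = (-1974 - 42*(-18) + 2*(-18)³ + 94*(-18)²) - 1*14972 = (-1974 + 756 + 2*(-5832) + 94*324) - 14972 = (-1974 + 756 - 11664 + 30456) - 14972 = 17574 - 14972 = 2602)
(P + (4417 - 1457)) - 4093 = (2602 + (4417 - 1457)) - 4093 = (2602 + 2960) - 4093 = 5562 - 4093 = 1469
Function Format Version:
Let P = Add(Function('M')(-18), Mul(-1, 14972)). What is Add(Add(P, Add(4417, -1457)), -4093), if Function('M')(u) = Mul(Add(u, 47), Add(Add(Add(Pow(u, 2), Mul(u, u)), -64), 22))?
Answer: 1469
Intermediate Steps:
Function('M')(u) = Mul(Add(-42, Mul(2, Pow(u, 2))), Add(47, u)) (Function('M')(u) = Mul(Add(47, u), Add(Add(Add(Pow(u, 2), Pow(u, 2)), -64), 22)) = Mul(Add(47, u), Add(Add(Mul(2, Pow(u, 2)), -64), 22)) = Mul(Add(47, u), Add(Add(-64, Mul(2, Pow(u, 2))), 22)) = Mul(Add(47, u), Add(-42, Mul(2, Pow(u, 2)))) = Mul(Add(-42, Mul(2, Pow(u, 2))), Add(47, u)))
P = 2602 (P = Add(Add(-1974, Mul(-42, -18), Mul(2, Pow(-18, 3)), Mul(94, Pow(-18, 2))), Mul(-1, 14972)) = Add(Add(-1974, 756, Mul(2, -5832), Mul(94, 324)), -14972) = Add(Add(-1974, 756, -11664, 30456), -14972) = Add(17574, -14972) = 2602)
Add(Add(P, Add(4417, -1457)), -4093) = Add(Add(2602, Add(4417, -1457)), -4093) = Add(Add(2602, 2960), -4093) = Add(5562, -4093) = 1469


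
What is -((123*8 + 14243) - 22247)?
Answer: 7020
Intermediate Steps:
-((123*8 + 14243) - 22247) = -((984 + 14243) - 22247) = -(15227 - 22247) = -1*(-7020) = 7020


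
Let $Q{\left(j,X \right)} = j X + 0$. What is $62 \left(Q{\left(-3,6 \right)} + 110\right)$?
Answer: $5704$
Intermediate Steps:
$Q{\left(j,X \right)} = X j$ ($Q{\left(j,X \right)} = X j + 0 = X j$)
$62 \left(Q{\left(-3,6 \right)} + 110\right) = 62 \left(6 \left(-3\right) + 110\right) = 62 \left(-18 + 110\right) = 62 \cdot 92 = 5704$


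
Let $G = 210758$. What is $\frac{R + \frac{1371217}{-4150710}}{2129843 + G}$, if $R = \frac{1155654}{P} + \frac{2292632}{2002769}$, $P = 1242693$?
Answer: $\frac{2002184337668399159}{2686593629822056980889230} \approx 7.4525 \cdot 10^{-7}$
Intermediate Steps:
$R = \frac{573727304878}{276536335213}$ ($R = \frac{1155654}{1242693} + \frac{2292632}{2002769} = 1155654 \cdot \frac{1}{1242693} + 2292632 \cdot \frac{1}{2002769} = \frac{128406}{138077} + \frac{2292632}{2002769} = \frac{573727304878}{276536335213} \approx 2.0747$)
$\frac{R + \frac{1371217}{-4150710}}{2129843 + G} = \frac{\frac{573727304878}{276536335213} + \frac{1371217}{-4150710}}{2129843 + 210758} = \frac{\frac{573727304878}{276536335213} + 1371217 \left(- \frac{1}{4150710}\right)}{2340601} = \left(\frac{573727304878}{276536335213} - \frac{1371217}{4150710}\right) \frac{1}{2340601} = \frac{2002184337668399159}{1147822131931951230} \cdot \frac{1}{2340601} = \frac{2002184337668399159}{2686593629822056980889230}$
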